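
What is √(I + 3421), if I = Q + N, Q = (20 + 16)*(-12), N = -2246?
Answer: √743 ≈ 27.258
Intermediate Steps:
Q = -432 (Q = 36*(-12) = -432)
I = -2678 (I = -432 - 2246 = -2678)
√(I + 3421) = √(-2678 + 3421) = √743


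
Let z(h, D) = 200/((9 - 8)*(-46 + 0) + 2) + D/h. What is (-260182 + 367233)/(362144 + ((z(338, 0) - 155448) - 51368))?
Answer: 1177561/1708558 ≈ 0.68921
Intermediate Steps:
z(h, D) = -50/11 + D/h (z(h, D) = 200/(1*(-46) + 2) + D/h = 200/(-46 + 2) + D/h = 200/(-44) + D/h = 200*(-1/44) + D/h = -50/11 + D/h)
(-260182 + 367233)/(362144 + ((z(338, 0) - 155448) - 51368)) = (-260182 + 367233)/(362144 + (((-50/11 + 0/338) - 155448) - 51368)) = 107051/(362144 + (((-50/11 + 0*(1/338)) - 155448) - 51368)) = 107051/(362144 + (((-50/11 + 0) - 155448) - 51368)) = 107051/(362144 + ((-50/11 - 155448) - 51368)) = 107051/(362144 + (-1709978/11 - 51368)) = 107051/(362144 - 2275026/11) = 107051/(1708558/11) = 107051*(11/1708558) = 1177561/1708558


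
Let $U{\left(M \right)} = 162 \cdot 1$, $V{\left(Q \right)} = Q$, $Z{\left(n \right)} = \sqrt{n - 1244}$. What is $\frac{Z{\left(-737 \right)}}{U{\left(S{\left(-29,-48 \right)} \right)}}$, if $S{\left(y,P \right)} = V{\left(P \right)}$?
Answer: $\frac{i \sqrt{1981}}{162} \approx 0.27474 i$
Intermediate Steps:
$Z{\left(n \right)} = \sqrt{-1244 + n}$
$S{\left(y,P \right)} = P$
$U{\left(M \right)} = 162$
$\frac{Z{\left(-737 \right)}}{U{\left(S{\left(-29,-48 \right)} \right)}} = \frac{\sqrt{-1244 - 737}}{162} = \sqrt{-1981} \cdot \frac{1}{162} = i \sqrt{1981} \cdot \frac{1}{162} = \frac{i \sqrt{1981}}{162}$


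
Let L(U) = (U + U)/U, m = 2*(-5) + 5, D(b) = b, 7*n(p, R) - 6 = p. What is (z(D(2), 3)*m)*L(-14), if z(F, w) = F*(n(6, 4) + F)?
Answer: -520/7 ≈ -74.286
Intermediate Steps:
n(p, R) = 6/7 + p/7
m = -5 (m = -10 + 5 = -5)
L(U) = 2 (L(U) = (2*U)/U = 2)
z(F, w) = F*(12/7 + F) (z(F, w) = F*((6/7 + (1/7)*6) + F) = F*((6/7 + 6/7) + F) = F*(12/7 + F))
(z(D(2), 3)*m)*L(-14) = (((1/7)*2*(12 + 7*2))*(-5))*2 = (((1/7)*2*(12 + 14))*(-5))*2 = (((1/7)*2*26)*(-5))*2 = ((52/7)*(-5))*2 = -260/7*2 = -520/7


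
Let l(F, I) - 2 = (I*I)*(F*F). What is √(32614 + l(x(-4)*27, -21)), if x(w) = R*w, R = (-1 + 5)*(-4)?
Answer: 6*√36579210 ≈ 36288.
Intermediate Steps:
R = -16 (R = 4*(-4) = -16)
x(w) = -16*w
l(F, I) = 2 + F²*I² (l(F, I) = 2 + (I*I)*(F*F) = 2 + I²*F² = 2 + F²*I²)
√(32614 + l(x(-4)*27, -21)) = √(32614 + (2 + (-16*(-4)*27)²*(-21)²)) = √(32614 + (2 + (64*27)²*441)) = √(32614 + (2 + 1728²*441)) = √(32614 + (2 + 2985984*441)) = √(32614 + (2 + 1316818944)) = √(32614 + 1316818946) = √1316851560 = 6*√36579210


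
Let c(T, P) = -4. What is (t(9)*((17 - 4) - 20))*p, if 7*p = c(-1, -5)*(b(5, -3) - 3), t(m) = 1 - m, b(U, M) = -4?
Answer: 224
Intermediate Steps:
p = 4 (p = (-4*(-4 - 3))/7 = (-4*(-7))/7 = (1/7)*28 = 4)
(t(9)*((17 - 4) - 20))*p = ((1 - 1*9)*((17 - 4) - 20))*4 = ((1 - 9)*(13 - 20))*4 = -8*(-7)*4 = 56*4 = 224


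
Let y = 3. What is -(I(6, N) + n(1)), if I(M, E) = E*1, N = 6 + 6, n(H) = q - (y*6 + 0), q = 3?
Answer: 3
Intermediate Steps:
n(H) = -15 (n(H) = 3 - (3*6 + 0) = 3 - (18 + 0) = 3 - 1*18 = 3 - 18 = -15)
N = 12
I(M, E) = E
-(I(6, N) + n(1)) = -(12 - 15) = -1*(-3) = 3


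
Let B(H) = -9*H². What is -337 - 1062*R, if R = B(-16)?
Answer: 2446511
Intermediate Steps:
R = -2304 (R = -9*(-16)² = -9*256 = -2304)
-337 - 1062*R = -337 - 1062*(-2304) = -337 + 2446848 = 2446511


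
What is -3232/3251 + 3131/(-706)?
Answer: -12460673/2295206 ≈ -5.4290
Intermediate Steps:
-3232/3251 + 3131/(-706) = -3232*1/3251 + 3131*(-1/706) = -3232/3251 - 3131/706 = -12460673/2295206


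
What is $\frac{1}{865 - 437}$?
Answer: $\frac{1}{428} \approx 0.0023364$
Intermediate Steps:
$\frac{1}{865 - 437} = \frac{1}{428}$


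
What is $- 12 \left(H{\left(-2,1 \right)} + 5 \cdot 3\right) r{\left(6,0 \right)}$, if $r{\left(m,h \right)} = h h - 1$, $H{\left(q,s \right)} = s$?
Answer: $192$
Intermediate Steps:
$r{\left(m,h \right)} = -1 + h^{2}$ ($r{\left(m,h \right)} = h^{2} - 1 = -1 + h^{2}$)
$- 12 \left(H{\left(-2,1 \right)} + 5 \cdot 3\right) r{\left(6,0 \right)} = - 12 \left(1 + 5 \cdot 3\right) \left(-1 + 0^{2}\right) = - 12 \left(1 + 15\right) \left(-1 + 0\right) = \left(-12\right) 16 \left(-1\right) = \left(-192\right) \left(-1\right) = 192$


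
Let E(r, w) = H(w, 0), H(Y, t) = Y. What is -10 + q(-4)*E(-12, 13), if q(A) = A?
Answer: -62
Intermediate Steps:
E(r, w) = w
-10 + q(-4)*E(-12, 13) = -10 - 4*13 = -10 - 52 = -62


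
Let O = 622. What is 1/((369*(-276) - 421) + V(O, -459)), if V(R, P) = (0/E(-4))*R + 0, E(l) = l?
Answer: -1/102265 ≈ -9.7785e-6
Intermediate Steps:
V(R, P) = 0 (V(R, P) = (0/(-4))*R + 0 = (0*(-¼))*R + 0 = 0*R + 0 = 0 + 0 = 0)
1/((369*(-276) - 421) + V(O, -459)) = 1/((369*(-276) - 421) + 0) = 1/((-101844 - 421) + 0) = 1/(-102265 + 0) = 1/(-102265) = -1/102265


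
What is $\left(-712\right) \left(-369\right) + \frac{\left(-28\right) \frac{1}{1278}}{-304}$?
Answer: $\frac{25518245191}{97128} \approx 2.6273 \cdot 10^{5}$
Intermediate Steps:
$\left(-712\right) \left(-369\right) + \frac{\left(-28\right) \frac{1}{1278}}{-304} = 262728 + \left(-28\right) \frac{1}{1278} \left(- \frac{1}{304}\right) = 262728 - - \frac{7}{97128} = 262728 + \frac{7}{97128} = \frac{25518245191}{97128}$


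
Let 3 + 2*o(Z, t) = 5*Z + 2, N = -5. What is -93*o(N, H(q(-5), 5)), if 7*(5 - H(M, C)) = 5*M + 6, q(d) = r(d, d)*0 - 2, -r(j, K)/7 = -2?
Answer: 1209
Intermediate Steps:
r(j, K) = 14 (r(j, K) = -7*(-2) = 14)
q(d) = -2 (q(d) = 14*0 - 2 = 0 - 2 = -2)
H(M, C) = 29/7 - 5*M/7 (H(M, C) = 5 - (5*M + 6)/7 = 5 - (6 + 5*M)/7 = 5 + (-6/7 - 5*M/7) = 29/7 - 5*M/7)
o(Z, t) = -½ + 5*Z/2 (o(Z, t) = -3/2 + (5*Z + 2)/2 = -3/2 + (2 + 5*Z)/2 = -3/2 + (1 + 5*Z/2) = -½ + 5*Z/2)
-93*o(N, H(q(-5), 5)) = -93*(-½ + (5/2)*(-5)) = -93*(-½ - 25/2) = -93*(-13) = 1209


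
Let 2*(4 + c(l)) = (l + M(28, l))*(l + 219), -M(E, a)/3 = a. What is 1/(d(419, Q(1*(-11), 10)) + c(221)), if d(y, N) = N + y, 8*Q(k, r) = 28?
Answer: -2/193643 ≈ -1.0328e-5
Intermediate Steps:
Q(k, r) = 7/2 (Q(k, r) = (⅛)*28 = 7/2)
M(E, a) = -3*a
c(l) = -4 - l*(219 + l) (c(l) = -4 + ((l - 3*l)*(l + 219))/2 = -4 + ((-2*l)*(219 + l))/2 = -4 + (-2*l*(219 + l))/2 = -4 - l*(219 + l))
1/(d(419, Q(1*(-11), 10)) + c(221)) = 1/((7/2 + 419) + (-4 - 1*221² - 219*221)) = 1/(845/2 + (-4 - 1*48841 - 48399)) = 1/(845/2 + (-4 - 48841 - 48399)) = 1/(845/2 - 97244) = 1/(-193643/2) = -2/193643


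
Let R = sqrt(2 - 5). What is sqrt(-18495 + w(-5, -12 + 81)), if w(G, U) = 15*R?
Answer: sqrt(-18495 + 15*I*sqrt(3)) ≈ 0.0955 + 136.0*I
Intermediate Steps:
R = I*sqrt(3) (R = sqrt(-3) = I*sqrt(3) ≈ 1.732*I)
w(G, U) = 15*I*sqrt(3) (w(G, U) = 15*(I*sqrt(3)) = 15*I*sqrt(3))
sqrt(-18495 + w(-5, -12 + 81)) = sqrt(-18495 + 15*I*sqrt(3))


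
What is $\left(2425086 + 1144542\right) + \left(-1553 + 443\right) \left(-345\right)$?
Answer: $3952578$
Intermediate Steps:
$\left(2425086 + 1144542\right) + \left(-1553 + 443\right) \left(-345\right) = 3569628 - -382950 = 3569628 + 382950 = 3952578$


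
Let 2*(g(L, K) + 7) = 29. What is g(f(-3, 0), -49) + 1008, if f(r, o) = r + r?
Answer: 2031/2 ≈ 1015.5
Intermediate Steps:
f(r, o) = 2*r
g(L, K) = 15/2 (g(L, K) = -7 + (½)*29 = -7 + 29/2 = 15/2)
g(f(-3, 0), -49) + 1008 = 15/2 + 1008 = 2031/2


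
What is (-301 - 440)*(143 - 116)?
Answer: -20007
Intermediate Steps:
(-301 - 440)*(143 - 116) = -741*27 = -20007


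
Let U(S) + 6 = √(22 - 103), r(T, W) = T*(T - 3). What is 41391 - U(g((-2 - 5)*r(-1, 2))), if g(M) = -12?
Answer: 41397 - 9*I ≈ 41397.0 - 9.0*I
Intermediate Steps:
r(T, W) = T*(-3 + T)
U(S) = -6 + 9*I (U(S) = -6 + √(22 - 103) = -6 + √(-81) = -6 + 9*I)
41391 - U(g((-2 - 5)*r(-1, 2))) = 41391 - (-6 + 9*I) = 41391 + (6 - 9*I) = 41397 - 9*I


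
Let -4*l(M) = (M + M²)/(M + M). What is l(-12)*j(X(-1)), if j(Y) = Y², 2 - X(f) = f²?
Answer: 11/8 ≈ 1.3750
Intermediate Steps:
l(M) = -(M + M²)/(8*M) (l(M) = -(M + M²)/(4*(M + M)) = -(M + M²)/(4*(2*M)) = -(M + M²)*1/(2*M)/4 = -(M + M²)/(8*M))
X(f) = 2 - f²
l(-12)*j(X(-1)) = (-⅛ - ⅛*(-12))*(2 - 1*(-1)²)² = (-⅛ + 3/2)*(2 - 1*1)² = 11*(2 - 1)²/8 = (11/8)*1² = (11/8)*1 = 11/8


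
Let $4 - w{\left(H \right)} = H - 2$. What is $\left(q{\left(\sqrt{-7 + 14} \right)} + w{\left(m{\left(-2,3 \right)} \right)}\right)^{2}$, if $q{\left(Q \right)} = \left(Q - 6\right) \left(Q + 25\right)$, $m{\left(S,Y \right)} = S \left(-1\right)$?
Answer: $21848 - 5282 \sqrt{7} \approx 7873.1$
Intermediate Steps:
$m{\left(S,Y \right)} = - S$
$w{\left(H \right)} = 6 - H$ ($w{\left(H \right)} = 4 - \left(H - 2\right) = 4 - \left(-2 + H\right) = 6 - H$)
$q{\left(Q \right)} = \left(-6 + Q\right) \left(25 + Q\right)$
$\left(q{\left(\sqrt{-7 + 14} \right)} + w{\left(m{\left(-2,3 \right)} \right)}\right)^{2} = \left(\left(-150 + \left(\sqrt{-7 + 14}\right)^{2} + 19 \sqrt{-7 + 14}\right) + \left(6 - \left(-1\right) \left(-2\right)\right)\right)^{2} = \left(\left(-150 + \left(\sqrt{7}\right)^{2} + 19 \sqrt{7}\right) + \left(6 - 2\right)\right)^{2} = \left(\left(-150 + 7 + 19 \sqrt{7}\right) + \left(6 - 2\right)\right)^{2} = \left(\left(-143 + 19 \sqrt{7}\right) + 4\right)^{2} = \left(-139 + 19 \sqrt{7}\right)^{2}$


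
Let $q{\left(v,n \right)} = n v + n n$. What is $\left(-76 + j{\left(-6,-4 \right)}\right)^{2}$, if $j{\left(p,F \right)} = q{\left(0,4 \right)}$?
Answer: $3600$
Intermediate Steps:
$q{\left(v,n \right)} = n^{2} + n v$ ($q{\left(v,n \right)} = n v + n^{2} = n^{2} + n v$)
$j{\left(p,F \right)} = 16$ ($j{\left(p,F \right)} = 4 \left(4 + 0\right) = 4 \cdot 4 = 16$)
$\left(-76 + j{\left(-6,-4 \right)}\right)^{2} = \left(-76 + 16\right)^{2} = \left(-60\right)^{2} = 3600$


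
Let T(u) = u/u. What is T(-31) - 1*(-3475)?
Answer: 3476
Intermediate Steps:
T(u) = 1
T(-31) - 1*(-3475) = 1 - 1*(-3475) = 1 + 3475 = 3476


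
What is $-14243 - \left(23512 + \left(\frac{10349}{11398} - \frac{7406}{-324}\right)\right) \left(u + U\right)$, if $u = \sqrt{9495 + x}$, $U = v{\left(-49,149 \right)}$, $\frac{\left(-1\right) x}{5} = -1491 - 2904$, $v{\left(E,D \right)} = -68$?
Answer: $\frac{732215020331}{461619} - \frac{10864556761 \sqrt{31470}}{461619} \approx -2.589 \cdot 10^{6}$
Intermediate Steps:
$x = 21975$ ($x = - 5 \left(-1491 - 2904\right) = \left(-5\right) \left(-4395\right) = 21975$)
$U = -68$
$u = \sqrt{31470}$ ($u = \sqrt{9495 + 21975} = \sqrt{31470} \approx 177.4$)
$-14243 - \left(23512 + \left(\frac{10349}{11398} - \frac{7406}{-324}\right)\right) \left(u + U\right) = -14243 - \left(23512 + \left(\frac{10349}{11398} - \frac{7406}{-324}\right)\right) \left(\sqrt{31470} - 68\right) = -14243 - \left(23512 + \left(10349 \cdot \frac{1}{11398} - - \frac{3703}{162}\right)\right) \left(-68 + \sqrt{31470}\right) = -14243 - \left(23512 + \left(\frac{10349}{11398} + \frac{3703}{162}\right)\right) \left(-68 + \sqrt{31470}\right) = -14243 - \left(23512 + \frac{10970833}{461619}\right) \left(-68 + \sqrt{31470}\right) = -14243 - \frac{10864556761 \left(-68 + \sqrt{31470}\right)}{461619} = -14243 - \left(- \frac{738789859748}{461619} + \frac{10864556761 \sqrt{31470}}{461619}\right) = -14243 + \left(\frac{738789859748}{461619} - \frac{10864556761 \sqrt{31470}}{461619}\right) = \frac{732215020331}{461619} - \frac{10864556761 \sqrt{31470}}{461619}$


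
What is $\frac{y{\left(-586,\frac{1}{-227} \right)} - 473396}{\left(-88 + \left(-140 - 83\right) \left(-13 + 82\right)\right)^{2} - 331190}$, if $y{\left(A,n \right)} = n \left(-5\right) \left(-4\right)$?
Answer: $- \frac{107460912}{54285786745} \approx -0.0019795$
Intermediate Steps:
$y{\left(A,n \right)} = 20 n$ ($y{\left(A,n \right)} = - 5 n \left(-4\right) = 20 n$)
$\frac{y{\left(-586,\frac{1}{-227} \right)} - 473396}{\left(-88 + \left(-140 - 83\right) \left(-13 + 82\right)\right)^{2} - 331190} = \frac{\frac{20}{-227} - 473396}{\left(-88 + \left(-140 - 83\right) \left(-13 + 82\right)\right)^{2} - 331190} = \frac{20 \left(- \frac{1}{227}\right) - 473396}{\left(-88 - 15387\right)^{2} - 331190} = \frac{- \frac{20}{227} - 473396}{\left(-88 - 15387\right)^{2} - 331190} = - \frac{107460912}{227 \left(\left(-15475\right)^{2} - 331190\right)} = - \frac{107460912}{227 \left(239475625 - 331190\right)} = - \frac{107460912}{227 \cdot 239144435} = \left(- \frac{107460912}{227}\right) \frac{1}{239144435} = - \frac{107460912}{54285786745}$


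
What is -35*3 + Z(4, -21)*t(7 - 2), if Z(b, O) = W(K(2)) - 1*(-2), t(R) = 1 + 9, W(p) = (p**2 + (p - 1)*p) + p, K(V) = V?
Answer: -5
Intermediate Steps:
W(p) = p + p**2 + p*(-1 + p) (W(p) = (p**2 + (-1 + p)*p) + p = (p**2 + p*(-1 + p)) + p = p + p**2 + p*(-1 + p))
t(R) = 10
Z(b, O) = 10 (Z(b, O) = 2*2**2 - 1*(-2) = 2*4 + 2 = 8 + 2 = 10)
-35*3 + Z(4, -21)*t(7 - 2) = -35*3 + 10*10 = -105 + 100 = -5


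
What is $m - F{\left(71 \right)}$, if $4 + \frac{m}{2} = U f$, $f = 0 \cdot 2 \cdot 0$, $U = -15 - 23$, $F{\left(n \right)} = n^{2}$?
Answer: $-5049$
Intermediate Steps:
$U = -38$
$f = 0$ ($f = 0 \cdot 0 = 0$)
$m = -8$ ($m = -8 + 2 \left(\left(-38\right) 0\right) = -8 + 2 \cdot 0 = -8 + 0 = -8$)
$m - F{\left(71 \right)} = -8 - 71^{2} = -8 - 5041 = -5049$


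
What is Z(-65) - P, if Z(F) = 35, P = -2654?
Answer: 2689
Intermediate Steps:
Z(-65) - P = 35 - 1*(-2654) = 35 + 2654 = 2689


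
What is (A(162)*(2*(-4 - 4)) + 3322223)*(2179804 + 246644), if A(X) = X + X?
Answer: 8048622647472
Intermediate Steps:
A(X) = 2*X
(A(162)*(2*(-4 - 4)) + 3322223)*(2179804 + 246644) = ((2*162)*(2*(-4 - 4)) + 3322223)*(2179804 + 246644) = (324*(2*(-8)) + 3322223)*2426448 = (324*(-16) + 3322223)*2426448 = (-5184 + 3322223)*2426448 = 3317039*2426448 = 8048622647472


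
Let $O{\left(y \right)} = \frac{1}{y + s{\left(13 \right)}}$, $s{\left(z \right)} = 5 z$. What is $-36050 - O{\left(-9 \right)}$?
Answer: $- \frac{2018801}{56} \approx -36050.0$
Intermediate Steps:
$O{\left(y \right)} = \frac{1}{65 + y}$ ($O{\left(y \right)} = \frac{1}{y + 5 \cdot 13} = \frac{1}{y + 65} = \frac{1}{65 + y}$)
$-36050 - O{\left(-9 \right)} = -36050 - \frac{1}{65 - 9} = -36050 - \frac{1}{56} = - \frac{2018801}{56}$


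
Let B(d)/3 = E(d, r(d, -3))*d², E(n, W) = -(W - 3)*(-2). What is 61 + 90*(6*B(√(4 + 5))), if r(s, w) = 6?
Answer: 87541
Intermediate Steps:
E(n, W) = -6 + 2*W (E(n, W) = -(-3 + W)*(-2) = -(6 - 2*W) = -6 + 2*W)
B(d) = 18*d² (B(d) = 3*((-6 + 2*6)*d²) = 3*((-6 + 12)*d²) = 3*(6*d²) = 18*d²)
61 + 90*(6*B(√(4 + 5))) = 61 + 90*(6*(18*(√(4 + 5))²)) = 61 + 90*(6*(18*(√9)²)) = 61 + 90*(6*(18*3²)) = 61 + 90*(6*(18*9)) = 61 + 90*(6*162) = 61 + 90*972 = 61 + 87480 = 87541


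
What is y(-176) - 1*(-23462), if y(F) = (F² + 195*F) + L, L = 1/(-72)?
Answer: 1448495/72 ≈ 20118.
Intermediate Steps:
L = -1/72 ≈ -0.013889
y(F) = -1/72 + F² + 195*F (y(F) = (F² + 195*F) - 1/72 = -1/72 + F² + 195*F)
y(-176) - 1*(-23462) = (-1/72 + (-176)² + 195*(-176)) - 1*(-23462) = (-1/72 + 30976 - 34320) + 23462 = -240769/72 + 23462 = 1448495/72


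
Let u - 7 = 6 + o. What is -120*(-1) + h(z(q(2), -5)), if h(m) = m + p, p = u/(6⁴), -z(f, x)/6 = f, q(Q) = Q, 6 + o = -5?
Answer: 69985/648 ≈ 108.00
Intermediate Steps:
o = -11 (o = -6 - 5 = -11)
z(f, x) = -6*f
u = 2 (u = 7 + (6 - 11) = 7 - 5 = 2)
p = 1/648 (p = 2/(6⁴) = 2/1296 = 2*(1/1296) = 1/648 ≈ 0.0015432)
h(m) = 1/648 + m (h(m) = m + 1/648 = 1/648 + m)
-120*(-1) + h(z(q(2), -5)) = -120*(-1) + (1/648 - 6*2) = -120*(-1) + (1/648 - 12) = 120 - 7775/648 = 69985/648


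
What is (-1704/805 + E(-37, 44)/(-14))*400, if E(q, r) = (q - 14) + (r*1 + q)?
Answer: 9440/23 ≈ 410.43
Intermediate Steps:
E(q, r) = -14 + r + 2*q (E(q, r) = (-14 + q) + (r + q) = (-14 + q) + (q + r) = -14 + r + 2*q)
(-1704/805 + E(-37, 44)/(-14))*400 = (-1704/805 + (-14 + 44 + 2*(-37))/(-14))*400 = (-1704*1/805 + (-14 + 44 - 74)*(-1/14))*400 = (-1704/805 - 44*(-1/14))*400 = (-1704/805 + 22/7)*400 = (118/115)*400 = 9440/23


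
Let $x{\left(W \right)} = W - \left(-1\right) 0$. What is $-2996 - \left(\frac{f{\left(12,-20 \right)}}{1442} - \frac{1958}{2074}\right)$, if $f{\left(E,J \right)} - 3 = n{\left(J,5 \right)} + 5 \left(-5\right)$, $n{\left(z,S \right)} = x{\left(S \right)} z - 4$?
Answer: $- \frac{319895586}{106811} \approx -2995.0$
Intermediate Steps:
$x{\left(W \right)} = W$ ($x{\left(W \right)} = W - 0 = W + 0 = W$)
$n{\left(z,S \right)} = -4 + S z$ ($n{\left(z,S \right)} = S z - 4 = -4 + S z$)
$f{\left(E,J \right)} = -26 + 5 J$ ($f{\left(E,J \right)} = 3 + \left(\left(-4 + 5 J\right) + 5 \left(-5\right)\right) = 3 + \left(\left(-4 + 5 J\right) - 25\right) = 3 + \left(-29 + 5 J\right) = -26 + 5 J$)
$-2996 - \left(\frac{f{\left(12,-20 \right)}}{1442} - \frac{1958}{2074}\right) = -2996 - \left(\frac{-26 + 5 \left(-20\right)}{1442} - \frac{1958}{2074}\right) = -2996 - \left(\left(-26 - 100\right) \frac{1}{1442} - \frac{979}{1037}\right) = -2996 - \left(\left(-126\right) \frac{1}{1442} - \frac{979}{1037}\right) = -2996 - \left(- \frac{9}{103} - \frac{979}{1037}\right) = -2996 - - \frac{110170}{106811} = -2996 + \frac{110170}{106811} = - \frac{319895586}{106811}$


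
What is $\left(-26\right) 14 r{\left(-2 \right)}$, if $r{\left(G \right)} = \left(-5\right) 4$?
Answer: $7280$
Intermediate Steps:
$r{\left(G \right)} = -20$
$\left(-26\right) 14 r{\left(-2 \right)} = \left(-26\right) 14 \left(-20\right) = \left(-364\right) \left(-20\right) = 7280$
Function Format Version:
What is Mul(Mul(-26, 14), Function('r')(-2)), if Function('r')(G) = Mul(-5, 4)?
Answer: 7280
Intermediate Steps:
Function('r')(G) = -20
Mul(Mul(-26, 14), Function('r')(-2)) = Mul(Mul(-26, 14), -20) = Mul(-364, -20) = 7280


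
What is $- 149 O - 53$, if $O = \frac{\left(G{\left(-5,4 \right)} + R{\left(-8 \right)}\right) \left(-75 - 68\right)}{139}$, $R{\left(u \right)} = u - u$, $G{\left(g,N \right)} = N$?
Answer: $\frac{77861}{139} \approx 560.15$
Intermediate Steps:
$R{\left(u \right)} = 0$
$O = - \frac{572}{139}$ ($O = \frac{\left(4 + 0\right) \left(-75 - 68\right)}{139} = 4 \left(-143\right) \frac{1}{139} = \left(-572\right) \frac{1}{139} = - \frac{572}{139} \approx -4.1151$)
$- 149 O - 53 = \left(-149\right) \left(- \frac{572}{139}\right) - 53 = \frac{85228}{139} - 53 = \frac{77861}{139}$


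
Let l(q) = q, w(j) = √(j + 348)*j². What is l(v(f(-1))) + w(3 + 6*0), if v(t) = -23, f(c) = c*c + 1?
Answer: -23 + 27*√39 ≈ 145.61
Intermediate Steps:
f(c) = 1 + c² (f(c) = c² + 1 = 1 + c²)
w(j) = j²*√(348 + j) (w(j) = √(348 + j)*j² = j²*√(348 + j))
l(v(f(-1))) + w(3 + 6*0) = -23 + (3 + 6*0)²*√(348 + (3 + 6*0)) = -23 + (3 + 0)²*√(348 + (3 + 0)) = -23 + 3²*√(348 + 3) = -23 + 9*√351 = -23 + 9*(3*√39) = -23 + 27*√39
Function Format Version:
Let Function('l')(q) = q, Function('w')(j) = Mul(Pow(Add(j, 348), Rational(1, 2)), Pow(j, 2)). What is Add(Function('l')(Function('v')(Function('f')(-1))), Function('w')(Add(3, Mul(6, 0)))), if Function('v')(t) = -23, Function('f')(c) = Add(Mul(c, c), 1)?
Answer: Add(-23, Mul(27, Pow(39, Rational(1, 2)))) ≈ 145.61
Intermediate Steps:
Function('f')(c) = Add(1, Pow(c, 2)) (Function('f')(c) = Add(Pow(c, 2), 1) = Add(1, Pow(c, 2)))
Function('w')(j) = Mul(Pow(j, 2), Pow(Add(348, j), Rational(1, 2))) (Function('w')(j) = Mul(Pow(Add(348, j), Rational(1, 2)), Pow(j, 2)) = Mul(Pow(j, 2), Pow(Add(348, j), Rational(1, 2))))
Add(Function('l')(Function('v')(Function('f')(-1))), Function('w')(Add(3, Mul(6, 0)))) = Add(-23, Mul(Pow(Add(3, Mul(6, 0)), 2), Pow(Add(348, Add(3, Mul(6, 0))), Rational(1, 2)))) = Add(-23, Mul(Pow(Add(3, 0), 2), Pow(Add(348, Add(3, 0)), Rational(1, 2)))) = Add(-23, Mul(Pow(3, 2), Pow(Add(348, 3), Rational(1, 2)))) = Add(-23, Mul(9, Pow(351, Rational(1, 2)))) = Add(-23, Mul(9, Mul(3, Pow(39, Rational(1, 2))))) = Add(-23, Mul(27, Pow(39, Rational(1, 2))))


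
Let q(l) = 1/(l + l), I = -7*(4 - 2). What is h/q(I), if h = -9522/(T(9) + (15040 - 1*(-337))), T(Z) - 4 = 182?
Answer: 266616/15563 ≈ 17.131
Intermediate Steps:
T(Z) = 186 (T(Z) = 4 + 182 = 186)
I = -14 (I = -7*2 = -14)
q(l) = 1/(2*l)
h = -9522/15563 (h = -9522/(186 + (15040 - 1*(-337))) = -9522/(186 + (15040 + 337)) = -9522/(186 + 15377) = -9522/15563 ≈ -0.61184)
h/q(I) = -9522/(15563*((1/2)/(-14))) = -9522/(15563*((1/2)*(-1/14))) = -9522/(15563*(-1/28)) = -9522/15563*(-28) = 266616/15563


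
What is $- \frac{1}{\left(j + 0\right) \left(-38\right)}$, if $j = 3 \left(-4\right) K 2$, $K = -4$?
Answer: $\frac{1}{3648} \approx 0.00027412$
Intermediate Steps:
$j = 96$ ($j = 3 \left(-4\right) \left(-4\right) 2 = \left(-12\right) \left(-4\right) 2 = 48 \cdot 2 = 96$)
$- \frac{1}{\left(j + 0\right) \left(-38\right)} = - \frac{1}{\left(96 + 0\right) \left(-38\right)} = - \frac{1}{96 \left(-38\right)} = - \frac{1}{-3648} = \left(-1\right) \left(- \frac{1}{3648}\right) = \frac{1}{3648}$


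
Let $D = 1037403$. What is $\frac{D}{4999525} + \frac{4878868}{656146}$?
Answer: $\frac{404398554299}{52909973075} \approx 7.6431$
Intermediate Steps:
$\frac{D}{4999525} + \frac{4878868}{656146} = \frac{1037403}{4999525} + \frac{4878868}{656146} = 1037403 \cdot \frac{1}{4999525} + 4878868 \cdot \frac{1}{656146} = \frac{1037403}{4999525} + \frac{2439434}{328073} = \frac{404398554299}{52909973075}$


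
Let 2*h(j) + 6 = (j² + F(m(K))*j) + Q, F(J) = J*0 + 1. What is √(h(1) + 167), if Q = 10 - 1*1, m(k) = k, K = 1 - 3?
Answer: √678/2 ≈ 13.019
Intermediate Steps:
K = -2
F(J) = 1 (F(J) = 0 + 1 = 1)
Q = 9 (Q = 10 - 1 = 9)
h(j) = 3/2 + j/2 + j²/2 (h(j) = -3 + ((j² + 1*j) + 9)/2 = -3 + ((j² + j) + 9)/2 = -3 + ((j + j²) + 9)/2 = -3 + (9 + j + j²)/2 = -3 + (9/2 + j/2 + j²/2) = 3/2 + j/2 + j²/2)
√(h(1) + 167) = √((3/2 + (½)*1 + (½)*1²) + 167) = √((3/2 + ½ + (½)*1) + 167) = √((3/2 + ½ + ½) + 167) = √(5/2 + 167) = √(339/2) = √678/2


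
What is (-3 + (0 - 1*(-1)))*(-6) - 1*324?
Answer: -312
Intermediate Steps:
(-3 + (0 - 1*(-1)))*(-6) - 1*324 = (-3 + (0 + 1))*(-6) - 324 = (-3 + 1)*(-6) - 324 = -2*(-6) - 324 = 12 - 324 = -312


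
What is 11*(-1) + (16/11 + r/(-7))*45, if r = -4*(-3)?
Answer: -1747/77 ≈ -22.688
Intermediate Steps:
r = 12
11*(-1) + (16/11 + r/(-7))*45 = 11*(-1) + (16/11 + 12/(-7))*45 = -11 + (16*(1/11) + 12*(-1/7))*45 = -11 + (16/11 - 12/7)*45 = -11 - 20/77*45 = -11 - 900/77 = -1747/77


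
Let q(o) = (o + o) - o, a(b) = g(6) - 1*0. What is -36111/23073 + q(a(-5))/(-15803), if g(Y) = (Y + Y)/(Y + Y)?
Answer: -190228402/121540873 ≈ -1.5651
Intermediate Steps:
g(Y) = 1 (g(Y) = (2*Y)/((2*Y)) = (2*Y)*(1/(2*Y)) = 1)
a(b) = 1 (a(b) = 1 - 1*0 = 1 + 0 = 1)
q(o) = o (q(o) = 2*o - o = o)
-36111/23073 + q(a(-5))/(-15803) = -36111/23073 + 1/(-15803) = -36111*1/23073 + 1*(-1/15803) = -12037/7691 - 1/15803 = -190228402/121540873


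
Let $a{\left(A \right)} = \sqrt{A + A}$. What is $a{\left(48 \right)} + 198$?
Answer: $198 + 4 \sqrt{6} \approx 207.8$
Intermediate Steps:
$a{\left(A \right)} = \sqrt{2} \sqrt{A}$ ($a{\left(A \right)} = \sqrt{2 A} = \sqrt{2} \sqrt{A}$)
$a{\left(48 \right)} + 198 = \sqrt{2} \sqrt{48} + 198 = \sqrt{2} \cdot 4 \sqrt{3} + 198 = 4 \sqrt{6} + 198 = 198 + 4 \sqrt{6}$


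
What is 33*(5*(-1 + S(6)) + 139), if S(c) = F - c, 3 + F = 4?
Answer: 3597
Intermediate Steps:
F = 1 (F = -3 + 4 = 1)
S(c) = 1 - c
33*(5*(-1 + S(6)) + 139) = 33*(5*(-1 + (1 - 1*6)) + 139) = 33*(5*(-1 + (1 - 6)) + 139) = 33*(5*(-1 - 5) + 139) = 33*(5*(-6) + 139) = 33*(-30 + 139) = 33*109 = 3597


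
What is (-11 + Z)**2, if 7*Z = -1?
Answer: 6084/49 ≈ 124.16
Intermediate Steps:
Z = -1/7 (Z = (1/7)*(-1) = -1/7 ≈ -0.14286)
(-11 + Z)**2 = (-11 - 1/7)**2 = (-78/7)**2 = 6084/49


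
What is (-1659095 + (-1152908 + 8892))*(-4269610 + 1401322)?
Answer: 8040129643968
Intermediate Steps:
(-1659095 + (-1152908 + 8892))*(-4269610 + 1401322) = (-1659095 - 1144016)*(-2868288) = -2803111*(-2868288) = 8040129643968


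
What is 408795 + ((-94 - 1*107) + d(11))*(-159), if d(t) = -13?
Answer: 442821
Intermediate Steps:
408795 + ((-94 - 1*107) + d(11))*(-159) = 408795 + ((-94 - 1*107) - 13)*(-159) = 408795 + ((-94 - 107) - 13)*(-159) = 408795 + (-201 - 13)*(-159) = 408795 - 214*(-159) = 408795 + 34026 = 442821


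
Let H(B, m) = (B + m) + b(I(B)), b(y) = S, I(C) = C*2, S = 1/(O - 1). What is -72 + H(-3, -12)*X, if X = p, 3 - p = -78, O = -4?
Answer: -6516/5 ≈ -1303.2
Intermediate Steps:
S = -1/5 (S = 1/(-4 - 1) = 1/(-5) = -1/5 ≈ -0.20000)
I(C) = 2*C
p = 81 (p = 3 - 1*(-78) = 3 + 78 = 81)
b(y) = -1/5
X = 81
H(B, m) = -1/5 + B + m (H(B, m) = (B + m) - 1/5 = -1/5 + B + m)
-72 + H(-3, -12)*X = -72 + (-1/5 - 3 - 12)*81 = -72 - 76/5*81 = -72 - 6156/5 = -6516/5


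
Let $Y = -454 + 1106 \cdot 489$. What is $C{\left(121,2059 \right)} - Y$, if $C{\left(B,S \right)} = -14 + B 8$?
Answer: $-539426$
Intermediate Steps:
$C{\left(B,S \right)} = -14 + 8 B$
$Y = 540380$ ($Y = -454 + 540834 = 540380$)
$C{\left(121,2059 \right)} - Y = \left(-14 + 8 \cdot 121\right) - 540380 = \left(-14 + 968\right) - 540380 = 954 - 540380 = -539426$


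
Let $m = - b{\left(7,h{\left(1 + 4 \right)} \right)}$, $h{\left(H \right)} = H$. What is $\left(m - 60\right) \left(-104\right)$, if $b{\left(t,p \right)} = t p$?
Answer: $9880$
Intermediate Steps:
$b{\left(t,p \right)} = p t$
$m = -35$ ($m = - \left(1 + 4\right) 7 = - 5 \cdot 7 = \left(-1\right) 35 = -35$)
$\left(m - 60\right) \left(-104\right) = \left(-35 - 60\right) \left(-104\right) = \left(-95\right) \left(-104\right) = 9880$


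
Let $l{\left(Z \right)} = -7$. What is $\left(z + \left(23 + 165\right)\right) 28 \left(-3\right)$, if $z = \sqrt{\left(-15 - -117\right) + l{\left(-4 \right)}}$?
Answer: $-15792 - 84 \sqrt{95} \approx -16611.0$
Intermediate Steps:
$z = \sqrt{95}$ ($z = \sqrt{\left(-15 - -117\right) - 7} = \sqrt{\left(-15 + 117\right) - 7} = \sqrt{102 - 7} = \sqrt{95} \approx 9.7468$)
$\left(z + \left(23 + 165\right)\right) 28 \left(-3\right) = \left(\sqrt{95} + \left(23 + 165\right)\right) 28 \left(-3\right) = \left(\sqrt{95} + 188\right) \left(-84\right) = \left(188 + \sqrt{95}\right) \left(-84\right) = -15792 - 84 \sqrt{95}$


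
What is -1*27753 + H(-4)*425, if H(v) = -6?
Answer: -30303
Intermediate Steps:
-1*27753 + H(-4)*425 = -1*27753 - 6*425 = -27753 - 2550 = -30303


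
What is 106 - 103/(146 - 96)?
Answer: 5197/50 ≈ 103.94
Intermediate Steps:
106 - 103/(146 - 96) = 106 - 103/50 = 5197/50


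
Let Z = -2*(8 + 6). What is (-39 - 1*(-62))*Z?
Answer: -644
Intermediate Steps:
Z = -28 (Z = -2*14 = -28)
(-39 - 1*(-62))*Z = (-39 - 1*(-62))*(-28) = (-39 + 62)*(-28) = 23*(-28) = -644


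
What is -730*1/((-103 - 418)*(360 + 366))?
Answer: 365/189123 ≈ 0.0019300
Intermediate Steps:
-730*1/((-103 - 418)*(360 + 366)) = -730/((-521*726)) = -730/(-378246) = -730*(-1/378246) = 365/189123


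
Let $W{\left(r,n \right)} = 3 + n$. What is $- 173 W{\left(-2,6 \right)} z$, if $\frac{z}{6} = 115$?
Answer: $-1074330$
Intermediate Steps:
$z = 690$ ($z = 6 \cdot 115 = 690$)
$- 173 W{\left(-2,6 \right)} z = - 173 \left(3 + 6\right) 690 = \left(-173\right) 9 \cdot 690 = \left(-1557\right) 690 = -1074330$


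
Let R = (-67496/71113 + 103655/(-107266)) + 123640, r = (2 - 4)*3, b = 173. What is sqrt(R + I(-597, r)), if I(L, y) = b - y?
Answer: sqrt(7204481758269826212748958)/7628007058 ≈ 351.88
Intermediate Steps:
r = -6 (r = -2*3 = -6)
I(L, y) = 173 - y
R = 943112181407169/7628007058 (R = (-67496*1/71113 + 103655*(-1/107266)) + 123640 = (-67496/71113 - 103655/107266) + 123640 = -14611243951/7628007058 + 123640 = 943112181407169/7628007058 ≈ 1.2364e+5)
sqrt(R + I(-597, r)) = sqrt(943112181407169/7628007058 + (173 - 1*(-6))) = sqrt(943112181407169/7628007058 + (173 + 6)) = sqrt(943112181407169/7628007058 + 179) = sqrt(944477594670551/7628007058) = sqrt(7204481758269826212748958)/7628007058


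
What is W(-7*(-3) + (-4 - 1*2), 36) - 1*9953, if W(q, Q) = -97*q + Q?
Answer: -11372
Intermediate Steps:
W(q, Q) = Q - 97*q
W(-7*(-3) + (-4 - 1*2), 36) - 1*9953 = (36 - 97*(-7*(-3) + (-4 - 1*2))) - 1*9953 = (36 - 97*(21 + (-4 - 2))) - 9953 = (36 - 97*(21 - 6)) - 9953 = (36 - 97*15) - 9953 = (36 - 1455) - 9953 = -1419 - 9953 = -11372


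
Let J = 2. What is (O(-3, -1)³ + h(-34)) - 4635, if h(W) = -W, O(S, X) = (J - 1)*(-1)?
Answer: -4602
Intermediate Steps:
O(S, X) = -1 (O(S, X) = (2 - 1)*(-1) = 1*(-1) = -1)
(O(-3, -1)³ + h(-34)) - 4635 = ((-1)³ - 1*(-34)) - 4635 = (-1 + 34) - 4635 = 33 - 4635 = -4602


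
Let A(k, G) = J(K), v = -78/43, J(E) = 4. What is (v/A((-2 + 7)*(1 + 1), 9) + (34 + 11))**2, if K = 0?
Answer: 14676561/7396 ≈ 1984.4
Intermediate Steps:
v = -78/43 (v = -78*1/43 = -78/43 ≈ -1.8140)
A(k, G) = 4
(v/A((-2 + 7)*(1 + 1), 9) + (34 + 11))**2 = (-78/43/4 + (34 + 11))**2 = (-78/43*1/4 + 45)**2 = (-39/86 + 45)**2 = (3831/86)**2 = 14676561/7396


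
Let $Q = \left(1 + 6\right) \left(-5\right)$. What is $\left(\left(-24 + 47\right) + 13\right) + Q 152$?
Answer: $-5284$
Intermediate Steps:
$Q = -35$ ($Q = 7 \left(-5\right) = -35$)
$\left(\left(-24 + 47\right) + 13\right) + Q 152 = \left(\left(-24 + 47\right) + 13\right) - 5320 = \left(23 + 13\right) - 5320 = 36 - 5320 = -5284$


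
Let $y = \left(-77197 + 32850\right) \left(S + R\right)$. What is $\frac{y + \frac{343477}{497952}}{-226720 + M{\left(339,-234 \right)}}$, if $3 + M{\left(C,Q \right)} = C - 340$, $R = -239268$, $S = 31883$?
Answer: $- \frac{4579616041328917}{112897669248} \approx -40564.0$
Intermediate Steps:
$y = 9196902595$ ($y = \left(-77197 + 32850\right) \left(31883 - 239268\right) = \left(-44347\right) \left(-207385\right) = 9196902595$)
$M{\left(C,Q \right)} = -343 + C$ ($M{\left(C,Q \right)} = -3 + \left(C - 340\right) = -3 + \left(-340 + C\right) = -343 + C$)
$\frac{y + \frac{343477}{497952}}{-226720 + M{\left(339,-234 \right)}} = \frac{9196902595 + \frac{343477}{497952}}{-226720 + \left(-343 + 339\right)} = \frac{9196902595 + 343477 \cdot \frac{1}{497952}}{-226720 - 4} = \frac{9196902595 + \frac{343477}{497952}}{-226724} = \frac{4579616041328917}{497952} \left(- \frac{1}{226724}\right) = - \frac{4579616041328917}{112897669248}$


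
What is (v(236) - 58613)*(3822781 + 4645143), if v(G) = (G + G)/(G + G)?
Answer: -496321961488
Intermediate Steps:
v(G) = 1 (v(G) = (2*G)/((2*G)) = (2*G)*(1/(2*G)) = 1)
(v(236) - 58613)*(3822781 + 4645143) = (1 - 58613)*(3822781 + 4645143) = -58612*8467924 = -496321961488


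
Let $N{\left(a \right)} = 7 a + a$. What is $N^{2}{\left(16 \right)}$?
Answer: $16384$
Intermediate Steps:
$N{\left(a \right)} = 8 a$
$N^{2}{\left(16 \right)} = \left(8 \cdot 16\right)^{2} = 128^{2} = 16384$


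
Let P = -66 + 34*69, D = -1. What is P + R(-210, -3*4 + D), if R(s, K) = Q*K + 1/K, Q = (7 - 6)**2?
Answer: 29470/13 ≈ 2266.9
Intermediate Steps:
Q = 1 (Q = 1**2 = 1)
R(s, K) = K + 1/K (R(s, K) = 1*K + 1/K = K + 1/K)
P = 2280 (P = -66 + 2346 = 2280)
P + R(-210, -3*4 + D) = 2280 + ((-3*4 - 1) + 1/(-3*4 - 1)) = 2280 + ((-12 - 1) + 1/(-12 - 1)) = 2280 + (-13 + 1/(-13)) = 2280 + (-13 - 1/13) = 2280 - 170/13 = 29470/13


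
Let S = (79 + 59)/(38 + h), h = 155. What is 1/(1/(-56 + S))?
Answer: -10670/193 ≈ -55.285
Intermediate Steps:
S = 138/193 (S = (79 + 59)/(38 + 155) = 138/193 ≈ 0.71503)
1/(1/(-56 + S)) = 1/(1/(-56 + 138/193)) = 1/(1/(-10670/193)) = 1/(-193/10670) = -10670/193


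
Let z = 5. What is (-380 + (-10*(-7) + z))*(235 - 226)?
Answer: -2745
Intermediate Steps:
(-380 + (-10*(-7) + z))*(235 - 226) = (-380 + (-10*(-7) + 5))*(235 - 226) = (-380 + (70 + 5))*9 = (-380 + 75)*9 = -305*9 = -2745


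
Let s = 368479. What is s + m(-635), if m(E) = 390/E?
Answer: 46796755/127 ≈ 3.6848e+5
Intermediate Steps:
s + m(-635) = 368479 + 390/(-635) = 368479 + 390*(-1/635) = 368479 - 78/127 = 46796755/127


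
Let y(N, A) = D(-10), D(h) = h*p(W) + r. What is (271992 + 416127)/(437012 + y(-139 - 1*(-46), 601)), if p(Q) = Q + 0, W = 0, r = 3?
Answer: 688119/437015 ≈ 1.5746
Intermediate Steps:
p(Q) = Q
D(h) = 3 (D(h) = h*0 + 3 = 0 + 3 = 3)
y(N, A) = 3
(271992 + 416127)/(437012 + y(-139 - 1*(-46), 601)) = (271992 + 416127)/(437012 + 3) = 688119/437015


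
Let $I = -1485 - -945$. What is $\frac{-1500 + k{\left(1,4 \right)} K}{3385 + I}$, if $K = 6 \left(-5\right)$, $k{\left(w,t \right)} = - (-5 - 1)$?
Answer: $- \frac{336}{569} \approx -0.59051$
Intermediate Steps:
$k{\left(w,t \right)} = 6$ ($k{\left(w,t \right)} = - (-5 - 1) = \left(-1\right) \left(-6\right) = 6$)
$K = -30$
$I = -540$ ($I = -1485 + 945 = -540$)
$\frac{-1500 + k{\left(1,4 \right)} K}{3385 + I} = \frac{-1500 + 6 \left(-30\right)}{3385 - 540} = \frac{-1500 - 180}{2845} = \left(-1680\right) \frac{1}{2845} = - \frac{336}{569}$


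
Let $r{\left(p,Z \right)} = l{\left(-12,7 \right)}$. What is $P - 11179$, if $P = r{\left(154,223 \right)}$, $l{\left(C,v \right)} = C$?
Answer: $-11191$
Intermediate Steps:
$r{\left(p,Z \right)} = -12$
$P = -12$
$P - 11179 = -12 - 11179 = -11191$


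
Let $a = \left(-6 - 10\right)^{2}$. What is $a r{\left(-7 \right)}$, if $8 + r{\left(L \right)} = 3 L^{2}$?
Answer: $35584$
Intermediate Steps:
$r{\left(L \right)} = -8 + 3 L^{2}$
$a = 256$ ($a = \left(-16\right)^{2} = 256$)
$a r{\left(-7 \right)} = 256 \left(-8 + 3 \left(-7\right)^{2}\right) = 256 \left(-8 + 3 \cdot 49\right) = 256 \left(-8 + 147\right) = 256 \cdot 139 = 35584$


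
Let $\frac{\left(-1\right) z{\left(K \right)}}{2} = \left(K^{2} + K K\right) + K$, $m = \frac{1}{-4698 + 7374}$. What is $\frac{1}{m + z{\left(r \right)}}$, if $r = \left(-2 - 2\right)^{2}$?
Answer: $- \frac{2676}{2825855} \approx -0.00094697$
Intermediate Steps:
$r = 16$ ($r = \left(-4\right)^{2} = 16$)
$m = \frac{1}{2676} \approx 0.00037369$
$z{\left(K \right)} = - 4 K^{2} - 2 K$ ($z{\left(K \right)} = - 2 \left(\left(K^{2} + K K\right) + K\right) = - 2 \left(\left(K^{2} + K^{2}\right) + K\right) = - 2 \left(2 K^{2} + K\right) = - 2 \left(K + 2 K^{2}\right) = - 4 K^{2} - 2 K$)
$\frac{1}{m + z{\left(r \right)}} = \frac{1}{\frac{1}{2676} - 32 \left(1 + 2 \cdot 16\right)} = \frac{1}{\frac{1}{2676} - 32 \left(1 + 32\right)} = \frac{1}{\frac{1}{2676} - 32 \cdot 33} = \frac{1}{\frac{1}{2676} - 1056} = \frac{1}{- \frac{2825855}{2676}} = - \frac{2676}{2825855}$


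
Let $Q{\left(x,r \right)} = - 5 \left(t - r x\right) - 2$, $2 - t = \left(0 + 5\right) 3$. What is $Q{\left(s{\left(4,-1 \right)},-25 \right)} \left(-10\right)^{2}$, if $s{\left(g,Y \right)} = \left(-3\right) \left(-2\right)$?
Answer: $-68700$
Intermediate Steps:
$s{\left(g,Y \right)} = 6$
$t = -13$ ($t = 2 - \left(0 + 5\right) 3 = 2 - 5 \cdot 3 = 2 - 15 = -13$)
$Q{\left(x,r \right)} = 63 + 5 r x$ ($Q{\left(x,r \right)} = - 5 \left(-13 - r x\right) - 2 = \left(65 + 5 r x\right) - 2 = 63 + 5 r x$)
$Q{\left(s{\left(4,-1 \right)},-25 \right)} \left(-10\right)^{2} = \left(63 + 5 \left(-25\right) 6\right) \left(-10\right)^{2} = \left(63 - 750\right) 100 = \left(-687\right) 100 = -68700$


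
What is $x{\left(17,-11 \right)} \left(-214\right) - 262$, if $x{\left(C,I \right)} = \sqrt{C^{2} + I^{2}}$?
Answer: $-262 - 214 \sqrt{410} \approx -4595.2$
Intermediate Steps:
$x{\left(17,-11 \right)} \left(-214\right) - 262 = \sqrt{17^{2} + \left(-11\right)^{2}} \left(-214\right) - 262 = \sqrt{289 + 121} \left(-214\right) - 262 = \sqrt{410} \left(-214\right) - 262 = - 214 \sqrt{410} - 262 = -262 - 214 \sqrt{410}$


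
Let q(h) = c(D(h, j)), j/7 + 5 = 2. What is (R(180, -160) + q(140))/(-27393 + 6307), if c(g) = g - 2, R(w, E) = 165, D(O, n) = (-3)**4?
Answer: -122/10543 ≈ -0.011572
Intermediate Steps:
j = -21 (j = -35 + 7*2 = -35 + 14 = -21)
D(O, n) = 81
c(g) = -2 + g
q(h) = 79 (q(h) = -2 + 81 = 79)
(R(180, -160) + q(140))/(-27393 + 6307) = (165 + 79)/(-27393 + 6307) = 244/(-21086) = 244*(-1/21086) = -122/10543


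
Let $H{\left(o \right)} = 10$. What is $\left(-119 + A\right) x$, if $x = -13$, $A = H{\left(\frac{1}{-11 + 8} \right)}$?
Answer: $1417$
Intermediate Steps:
$A = 10$
$\left(-119 + A\right) x = \left(-119 + 10\right) \left(-13\right) = \left(-109\right) \left(-13\right) = 1417$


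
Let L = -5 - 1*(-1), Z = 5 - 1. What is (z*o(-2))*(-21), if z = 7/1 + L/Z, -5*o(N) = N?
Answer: -252/5 ≈ -50.400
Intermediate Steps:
Z = 4
o(N) = -N/5
L = -4 (L = -5 + 1 = -4)
z = 6 (z = 7/1 - 4/4 = 7*1 - 4*¼ = 7 - 1 = 6)
(z*o(-2))*(-21) = (6*(-⅕*(-2)))*(-21) = (6*(⅖))*(-21) = (12/5)*(-21) = -252/5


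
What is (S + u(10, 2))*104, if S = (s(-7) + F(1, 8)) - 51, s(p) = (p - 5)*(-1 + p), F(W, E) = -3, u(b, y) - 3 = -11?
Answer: 3536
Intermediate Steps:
u(b, y) = -8 (u(b, y) = 3 - 11 = -8)
s(p) = (-1 + p)*(-5 + p) (s(p) = (-5 + p)*(-1 + p) = (-1 + p)*(-5 + p))
S = 42 (S = ((5 + (-7)**2 - 6*(-7)) - 3) - 51 = ((5 + 49 + 42) - 3) - 51 = (96 - 3) - 51 = 93 - 51 = 42)
(S + u(10, 2))*104 = (42 - 8)*104 = 34*104 = 3536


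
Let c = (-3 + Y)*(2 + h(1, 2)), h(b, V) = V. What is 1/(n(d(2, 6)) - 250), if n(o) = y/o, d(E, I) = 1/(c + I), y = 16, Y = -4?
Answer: -1/602 ≈ -0.0016611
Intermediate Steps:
c = -28 (c = (-3 - 4)*(2 + 2) = -7*4 = -28)
d(E, I) = 1/(-28 + I)
n(o) = 16/o
1/(n(d(2, 6)) - 250) = 1/(16/(1/(-28 + 6)) - 250) = 1/(16/(1/(-22)) - 250) = 1/(16/(-1/22) - 250) = 1/(16*(-22) - 250) = 1/(-352 - 250) = 1/(-602) = -1/602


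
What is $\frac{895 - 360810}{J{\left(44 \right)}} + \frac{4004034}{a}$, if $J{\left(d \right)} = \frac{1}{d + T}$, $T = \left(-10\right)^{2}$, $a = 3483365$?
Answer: $- \frac{180535001208366}{3483365} \approx -5.1828 \cdot 10^{7}$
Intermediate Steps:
$T = 100$
$J{\left(d \right)} = \frac{1}{100 + d}$ ($J{\left(d \right)} = \frac{1}{d + 100} = \frac{1}{100 + d}$)
$\frac{895 - 360810}{J{\left(44 \right)}} + \frac{4004034}{a} = \frac{895 - 360810}{\frac{1}{100 + 44}} + \frac{4004034}{3483365} = \frac{895 - 360810}{\frac{1}{144}} + 4004034 \cdot \frac{1}{3483365} = - 359915 \frac{1}{\frac{1}{144}} + \frac{4004034}{3483365} = \left(-359915\right) 144 + \frac{4004034}{3483365} = -51827760 + \frac{4004034}{3483365} = - \frac{180535001208366}{3483365}$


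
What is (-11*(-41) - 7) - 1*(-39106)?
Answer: 39550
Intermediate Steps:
(-11*(-41) - 7) - 1*(-39106) = (451 - 7) + 39106 = 444 + 39106 = 39550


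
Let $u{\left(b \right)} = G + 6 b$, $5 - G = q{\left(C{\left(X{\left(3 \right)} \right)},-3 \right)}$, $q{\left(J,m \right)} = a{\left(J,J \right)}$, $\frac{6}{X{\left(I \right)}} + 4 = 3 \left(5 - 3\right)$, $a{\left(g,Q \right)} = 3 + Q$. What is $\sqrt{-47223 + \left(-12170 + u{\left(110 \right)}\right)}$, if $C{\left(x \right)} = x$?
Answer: $3 i \sqrt{6526} \approx 242.35 i$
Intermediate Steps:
$X{\left(I \right)} = 3$ ($X{\left(I \right)} = \frac{6}{-4 + 3 \left(5 - 3\right)} = \frac{6}{-4 + 3 \cdot 2} = \frac{6}{-4 + 6} = \frac{6}{2} = 6 \cdot \frac{1}{2} = 3$)
$q{\left(J,m \right)} = 3 + J$
$G = -1$ ($G = 5 - \left(3 + 3\right) = 5 - 6 = -1$)
$u{\left(b \right)} = -1 + 6 b$
$\sqrt{-47223 + \left(-12170 + u{\left(110 \right)}\right)} = \sqrt{-47223 + \left(-12170 + \left(-1 + 6 \cdot 110\right)\right)} = \sqrt{-47223 + \left(-12170 + \left(-1 + 660\right)\right)} = \sqrt{-47223 + \left(-12170 + 659\right)} = \sqrt{-47223 - 11511} = \sqrt{-58734} = 3 i \sqrt{6526}$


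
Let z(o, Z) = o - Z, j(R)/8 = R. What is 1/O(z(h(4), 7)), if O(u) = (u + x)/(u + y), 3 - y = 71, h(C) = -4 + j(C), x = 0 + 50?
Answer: -47/71 ≈ -0.66197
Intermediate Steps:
j(R) = 8*R
x = 50
h(C) = -4 + 8*C
y = -68 (y = 3 - 1*71 = 3 - 71 = -68)
O(u) = (50 + u)/(-68 + u) (O(u) = (u + 50)/(u - 68) = (50 + u)/(-68 + u))
1/O(z(h(4), 7)) = 1/((50 + ((-4 + 8*4) - 1*7))/(-68 + ((-4 + 8*4) - 1*7))) = 1/((50 + ((-4 + 32) - 7))/(-68 + ((-4 + 32) - 7))) = 1/((50 + (28 - 7))/(-68 + (28 - 7))) = 1/((50 + 21)/(-68 + 21)) = 1/(71/(-47)) = 1/(-1/47*71) = 1/(-71/47) = -47/71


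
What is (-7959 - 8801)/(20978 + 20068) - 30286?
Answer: -621567958/20523 ≈ -30286.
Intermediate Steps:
(-7959 - 8801)/(20978 + 20068) - 30286 = -16760/41046 - 30286 = -16760*1/41046 - 30286 = -8380/20523 - 30286 = -621567958/20523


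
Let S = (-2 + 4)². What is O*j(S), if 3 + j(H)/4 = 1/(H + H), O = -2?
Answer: 23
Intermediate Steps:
S = 4 (S = 2² = 4)
j(H) = -12 + 2/H (j(H) = -12 + 4/(H + H) = -12 + 4/((2*H)) = -12 + 4*(1/(2*H)) = -12 + 2/H)
O*j(S) = -2*(-12 + 2/4) = -2*(-12 + 2*(¼)) = -2*(-12 + ½) = -2*(-23/2) = 23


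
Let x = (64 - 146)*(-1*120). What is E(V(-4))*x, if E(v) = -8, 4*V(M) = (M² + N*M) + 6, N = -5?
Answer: -78720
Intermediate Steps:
V(M) = 3/2 - 5*M/4 + M²/4 (V(M) = ((M² - 5*M) + 6)/4 = (6 + M² - 5*M)/4 = 3/2 - 5*M/4 + M²/4)
x = 9840 (x = -82*(-120) = 9840)
E(V(-4))*x = -8*9840 = -78720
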